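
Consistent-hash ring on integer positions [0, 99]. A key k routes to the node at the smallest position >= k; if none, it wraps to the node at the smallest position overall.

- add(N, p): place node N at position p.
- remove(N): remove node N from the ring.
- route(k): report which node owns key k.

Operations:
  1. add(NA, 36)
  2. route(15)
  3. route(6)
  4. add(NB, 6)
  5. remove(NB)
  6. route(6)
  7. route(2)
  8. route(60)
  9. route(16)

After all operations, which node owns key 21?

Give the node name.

Op 1: add NA@36 -> ring=[36:NA]
Op 2: route key 15: smallest pos >= 15 is 36 -> NA
Op 3: route key 6: smallest pos >= 6 is 36 -> NA
Op 4: add NB@6 -> ring=[6:NB,36:NA]
Op 5: remove NB -> ring=[36:NA]
Op 6: route key 6: smallest pos >= 6 is 36 -> NA
Op 7: route key 2: smallest pos >= 2 is 36 -> NA
Op 8: route key 60: none >= 60, wrap to smallest pos 36 -> NA
Op 9: route key 16: smallest pos >= 16 is 36 -> NA
Final route key 21: smallest pos >= 21 is 36 -> NA

Answer: NA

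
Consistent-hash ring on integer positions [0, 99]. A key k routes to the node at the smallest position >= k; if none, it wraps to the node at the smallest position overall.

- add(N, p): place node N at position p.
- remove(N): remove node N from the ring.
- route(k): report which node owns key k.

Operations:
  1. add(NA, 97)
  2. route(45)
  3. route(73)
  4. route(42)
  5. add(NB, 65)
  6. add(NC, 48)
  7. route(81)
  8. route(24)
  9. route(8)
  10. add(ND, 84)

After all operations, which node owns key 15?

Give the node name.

Op 1: add NA@97 -> ring=[97:NA]
Op 2: route key 45: smallest pos >= 45 is 97 -> NA
Op 3: route key 73: smallest pos >= 73 is 97 -> NA
Op 4: route key 42: smallest pos >= 42 is 97 -> NA
Op 5: add NB@65 -> ring=[65:NB,97:NA]
Op 6: add NC@48 -> ring=[48:NC,65:NB,97:NA]
Op 7: route key 81: smallest pos >= 81 is 97 -> NA
Op 8: route key 24: smallest pos >= 24 is 48 -> NC
Op 9: route key 8: smallest pos >= 8 is 48 -> NC
Op 10: add ND@84 -> ring=[48:NC,65:NB,84:ND,97:NA]
Final route key 15: smallest pos >= 15 is 48 -> NC

Answer: NC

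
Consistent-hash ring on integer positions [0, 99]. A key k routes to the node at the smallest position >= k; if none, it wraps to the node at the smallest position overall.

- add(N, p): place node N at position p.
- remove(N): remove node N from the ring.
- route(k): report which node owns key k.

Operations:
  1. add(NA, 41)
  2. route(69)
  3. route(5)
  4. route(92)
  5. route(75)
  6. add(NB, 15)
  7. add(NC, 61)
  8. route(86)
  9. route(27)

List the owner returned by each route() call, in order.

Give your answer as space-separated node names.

Answer: NA NA NA NA NB NA

Derivation:
Op 1: add NA@41 -> ring=[41:NA]
Op 2: route key 69: none >= 69, wrap to smallest pos 41 -> NA
Op 3: route key 5: smallest pos >= 5 is 41 -> NA
Op 4: route key 92: none >= 92, wrap to smallest pos 41 -> NA
Op 5: route key 75: none >= 75, wrap to smallest pos 41 -> NA
Op 6: add NB@15 -> ring=[15:NB,41:NA]
Op 7: add NC@61 -> ring=[15:NB,41:NA,61:NC]
Op 8: route key 86: none >= 86, wrap to smallest pos 15 -> NB
Op 9: route key 27: smallest pos >= 27 is 41 -> NA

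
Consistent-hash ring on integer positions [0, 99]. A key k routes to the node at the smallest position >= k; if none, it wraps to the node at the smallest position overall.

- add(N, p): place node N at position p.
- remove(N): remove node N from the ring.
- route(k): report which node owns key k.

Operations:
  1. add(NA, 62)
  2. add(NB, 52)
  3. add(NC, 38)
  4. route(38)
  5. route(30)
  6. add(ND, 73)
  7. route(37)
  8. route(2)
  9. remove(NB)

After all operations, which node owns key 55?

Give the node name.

Answer: NA

Derivation:
Op 1: add NA@62 -> ring=[62:NA]
Op 2: add NB@52 -> ring=[52:NB,62:NA]
Op 3: add NC@38 -> ring=[38:NC,52:NB,62:NA]
Op 4: route key 38: smallest pos >= 38 is 38 -> NC
Op 5: route key 30: smallest pos >= 30 is 38 -> NC
Op 6: add ND@73 -> ring=[38:NC,52:NB,62:NA,73:ND]
Op 7: route key 37: smallest pos >= 37 is 38 -> NC
Op 8: route key 2: smallest pos >= 2 is 38 -> NC
Op 9: remove NB -> ring=[38:NC,62:NA,73:ND]
Final route key 55: smallest pos >= 55 is 62 -> NA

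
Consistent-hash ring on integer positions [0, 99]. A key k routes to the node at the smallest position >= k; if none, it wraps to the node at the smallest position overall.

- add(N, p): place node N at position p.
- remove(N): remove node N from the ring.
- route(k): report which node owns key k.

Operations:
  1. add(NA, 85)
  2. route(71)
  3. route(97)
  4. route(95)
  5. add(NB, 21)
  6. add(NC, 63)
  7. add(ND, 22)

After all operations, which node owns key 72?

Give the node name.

Answer: NA

Derivation:
Op 1: add NA@85 -> ring=[85:NA]
Op 2: route key 71: smallest pos >= 71 is 85 -> NA
Op 3: route key 97: none >= 97, wrap to smallest pos 85 -> NA
Op 4: route key 95: none >= 95, wrap to smallest pos 85 -> NA
Op 5: add NB@21 -> ring=[21:NB,85:NA]
Op 6: add NC@63 -> ring=[21:NB,63:NC,85:NA]
Op 7: add ND@22 -> ring=[21:NB,22:ND,63:NC,85:NA]
Final route key 72: smallest pos >= 72 is 85 -> NA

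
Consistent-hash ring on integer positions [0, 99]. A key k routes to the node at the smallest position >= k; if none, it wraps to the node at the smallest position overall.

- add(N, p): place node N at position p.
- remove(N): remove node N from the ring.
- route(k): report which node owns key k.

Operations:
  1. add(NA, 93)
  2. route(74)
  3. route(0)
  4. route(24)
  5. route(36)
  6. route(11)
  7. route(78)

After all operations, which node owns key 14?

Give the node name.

Answer: NA

Derivation:
Op 1: add NA@93 -> ring=[93:NA]
Op 2: route key 74: smallest pos >= 74 is 93 -> NA
Op 3: route key 0: smallest pos >= 0 is 93 -> NA
Op 4: route key 24: smallest pos >= 24 is 93 -> NA
Op 5: route key 36: smallest pos >= 36 is 93 -> NA
Op 6: route key 11: smallest pos >= 11 is 93 -> NA
Op 7: route key 78: smallest pos >= 78 is 93 -> NA
Final route key 14: smallest pos >= 14 is 93 -> NA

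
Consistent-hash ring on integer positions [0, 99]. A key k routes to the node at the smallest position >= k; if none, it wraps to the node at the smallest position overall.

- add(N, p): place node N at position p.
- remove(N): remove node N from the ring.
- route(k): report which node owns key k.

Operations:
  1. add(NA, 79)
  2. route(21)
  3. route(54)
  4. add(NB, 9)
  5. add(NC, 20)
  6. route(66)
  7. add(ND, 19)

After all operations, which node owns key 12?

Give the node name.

Answer: ND

Derivation:
Op 1: add NA@79 -> ring=[79:NA]
Op 2: route key 21: smallest pos >= 21 is 79 -> NA
Op 3: route key 54: smallest pos >= 54 is 79 -> NA
Op 4: add NB@9 -> ring=[9:NB,79:NA]
Op 5: add NC@20 -> ring=[9:NB,20:NC,79:NA]
Op 6: route key 66: smallest pos >= 66 is 79 -> NA
Op 7: add ND@19 -> ring=[9:NB,19:ND,20:NC,79:NA]
Final route key 12: smallest pos >= 12 is 19 -> ND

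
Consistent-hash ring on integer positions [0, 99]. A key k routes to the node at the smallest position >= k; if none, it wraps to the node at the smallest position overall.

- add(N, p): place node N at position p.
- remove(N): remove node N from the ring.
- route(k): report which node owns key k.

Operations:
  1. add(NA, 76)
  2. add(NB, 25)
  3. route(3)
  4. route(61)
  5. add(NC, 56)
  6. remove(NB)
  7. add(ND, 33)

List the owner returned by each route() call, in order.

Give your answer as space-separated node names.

Op 1: add NA@76 -> ring=[76:NA]
Op 2: add NB@25 -> ring=[25:NB,76:NA]
Op 3: route key 3: smallest pos >= 3 is 25 -> NB
Op 4: route key 61: smallest pos >= 61 is 76 -> NA
Op 5: add NC@56 -> ring=[25:NB,56:NC,76:NA]
Op 6: remove NB -> ring=[56:NC,76:NA]
Op 7: add ND@33 -> ring=[33:ND,56:NC,76:NA]

Answer: NB NA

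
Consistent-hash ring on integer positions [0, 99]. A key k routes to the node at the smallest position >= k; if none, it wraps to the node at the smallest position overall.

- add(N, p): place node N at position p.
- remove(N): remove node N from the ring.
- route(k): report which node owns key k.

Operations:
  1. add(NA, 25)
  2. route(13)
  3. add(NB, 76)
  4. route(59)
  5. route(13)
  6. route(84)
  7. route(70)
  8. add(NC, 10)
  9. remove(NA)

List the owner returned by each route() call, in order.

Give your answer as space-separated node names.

Answer: NA NB NA NA NB

Derivation:
Op 1: add NA@25 -> ring=[25:NA]
Op 2: route key 13: smallest pos >= 13 is 25 -> NA
Op 3: add NB@76 -> ring=[25:NA,76:NB]
Op 4: route key 59: smallest pos >= 59 is 76 -> NB
Op 5: route key 13: smallest pos >= 13 is 25 -> NA
Op 6: route key 84: none >= 84, wrap to smallest pos 25 -> NA
Op 7: route key 70: smallest pos >= 70 is 76 -> NB
Op 8: add NC@10 -> ring=[10:NC,25:NA,76:NB]
Op 9: remove NA -> ring=[10:NC,76:NB]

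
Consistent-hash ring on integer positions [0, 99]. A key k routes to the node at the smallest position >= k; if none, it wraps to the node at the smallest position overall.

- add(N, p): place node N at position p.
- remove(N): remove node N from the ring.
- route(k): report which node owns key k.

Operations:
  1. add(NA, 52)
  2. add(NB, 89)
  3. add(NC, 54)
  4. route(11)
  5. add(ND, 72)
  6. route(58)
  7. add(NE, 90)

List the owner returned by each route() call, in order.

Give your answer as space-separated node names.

Answer: NA ND

Derivation:
Op 1: add NA@52 -> ring=[52:NA]
Op 2: add NB@89 -> ring=[52:NA,89:NB]
Op 3: add NC@54 -> ring=[52:NA,54:NC,89:NB]
Op 4: route key 11: smallest pos >= 11 is 52 -> NA
Op 5: add ND@72 -> ring=[52:NA,54:NC,72:ND,89:NB]
Op 6: route key 58: smallest pos >= 58 is 72 -> ND
Op 7: add NE@90 -> ring=[52:NA,54:NC,72:ND,89:NB,90:NE]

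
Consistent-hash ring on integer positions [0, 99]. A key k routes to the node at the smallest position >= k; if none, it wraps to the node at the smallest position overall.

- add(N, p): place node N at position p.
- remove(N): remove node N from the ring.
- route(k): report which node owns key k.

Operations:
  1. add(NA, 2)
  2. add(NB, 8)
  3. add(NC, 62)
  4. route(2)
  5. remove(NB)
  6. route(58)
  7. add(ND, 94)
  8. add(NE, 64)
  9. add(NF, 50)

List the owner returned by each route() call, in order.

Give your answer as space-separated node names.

Op 1: add NA@2 -> ring=[2:NA]
Op 2: add NB@8 -> ring=[2:NA,8:NB]
Op 3: add NC@62 -> ring=[2:NA,8:NB,62:NC]
Op 4: route key 2: smallest pos >= 2 is 2 -> NA
Op 5: remove NB -> ring=[2:NA,62:NC]
Op 6: route key 58: smallest pos >= 58 is 62 -> NC
Op 7: add ND@94 -> ring=[2:NA,62:NC,94:ND]
Op 8: add NE@64 -> ring=[2:NA,62:NC,64:NE,94:ND]
Op 9: add NF@50 -> ring=[2:NA,50:NF,62:NC,64:NE,94:ND]

Answer: NA NC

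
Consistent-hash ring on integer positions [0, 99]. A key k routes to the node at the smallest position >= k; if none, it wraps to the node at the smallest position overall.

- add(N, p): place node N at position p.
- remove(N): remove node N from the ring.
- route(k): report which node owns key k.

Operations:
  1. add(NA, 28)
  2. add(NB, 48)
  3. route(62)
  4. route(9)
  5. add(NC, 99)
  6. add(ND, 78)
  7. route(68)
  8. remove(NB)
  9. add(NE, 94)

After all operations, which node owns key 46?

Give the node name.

Answer: ND

Derivation:
Op 1: add NA@28 -> ring=[28:NA]
Op 2: add NB@48 -> ring=[28:NA,48:NB]
Op 3: route key 62: none >= 62, wrap to smallest pos 28 -> NA
Op 4: route key 9: smallest pos >= 9 is 28 -> NA
Op 5: add NC@99 -> ring=[28:NA,48:NB,99:NC]
Op 6: add ND@78 -> ring=[28:NA,48:NB,78:ND,99:NC]
Op 7: route key 68: smallest pos >= 68 is 78 -> ND
Op 8: remove NB -> ring=[28:NA,78:ND,99:NC]
Op 9: add NE@94 -> ring=[28:NA,78:ND,94:NE,99:NC]
Final route key 46: smallest pos >= 46 is 78 -> ND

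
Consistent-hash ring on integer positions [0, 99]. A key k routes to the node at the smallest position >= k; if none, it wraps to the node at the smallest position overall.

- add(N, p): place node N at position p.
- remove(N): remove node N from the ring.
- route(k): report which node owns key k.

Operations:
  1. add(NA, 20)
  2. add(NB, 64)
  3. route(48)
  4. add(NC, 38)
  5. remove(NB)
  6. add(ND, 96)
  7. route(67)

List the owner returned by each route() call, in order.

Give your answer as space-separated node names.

Answer: NB ND

Derivation:
Op 1: add NA@20 -> ring=[20:NA]
Op 2: add NB@64 -> ring=[20:NA,64:NB]
Op 3: route key 48: smallest pos >= 48 is 64 -> NB
Op 4: add NC@38 -> ring=[20:NA,38:NC,64:NB]
Op 5: remove NB -> ring=[20:NA,38:NC]
Op 6: add ND@96 -> ring=[20:NA,38:NC,96:ND]
Op 7: route key 67: smallest pos >= 67 is 96 -> ND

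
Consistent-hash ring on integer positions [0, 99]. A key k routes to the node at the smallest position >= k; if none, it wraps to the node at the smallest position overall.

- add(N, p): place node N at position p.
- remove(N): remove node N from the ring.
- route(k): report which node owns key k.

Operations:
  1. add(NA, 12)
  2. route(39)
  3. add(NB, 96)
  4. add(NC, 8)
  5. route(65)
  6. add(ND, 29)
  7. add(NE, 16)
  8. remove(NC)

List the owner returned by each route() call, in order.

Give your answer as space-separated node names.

Answer: NA NB

Derivation:
Op 1: add NA@12 -> ring=[12:NA]
Op 2: route key 39: none >= 39, wrap to smallest pos 12 -> NA
Op 3: add NB@96 -> ring=[12:NA,96:NB]
Op 4: add NC@8 -> ring=[8:NC,12:NA,96:NB]
Op 5: route key 65: smallest pos >= 65 is 96 -> NB
Op 6: add ND@29 -> ring=[8:NC,12:NA,29:ND,96:NB]
Op 7: add NE@16 -> ring=[8:NC,12:NA,16:NE,29:ND,96:NB]
Op 8: remove NC -> ring=[12:NA,16:NE,29:ND,96:NB]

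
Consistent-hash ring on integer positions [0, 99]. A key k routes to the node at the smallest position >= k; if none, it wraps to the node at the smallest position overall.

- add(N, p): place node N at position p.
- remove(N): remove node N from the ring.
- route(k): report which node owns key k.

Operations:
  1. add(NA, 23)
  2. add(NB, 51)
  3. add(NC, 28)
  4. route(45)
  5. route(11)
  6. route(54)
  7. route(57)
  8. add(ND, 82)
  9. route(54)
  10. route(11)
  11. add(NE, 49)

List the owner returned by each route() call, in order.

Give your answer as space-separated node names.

Answer: NB NA NA NA ND NA

Derivation:
Op 1: add NA@23 -> ring=[23:NA]
Op 2: add NB@51 -> ring=[23:NA,51:NB]
Op 3: add NC@28 -> ring=[23:NA,28:NC,51:NB]
Op 4: route key 45: smallest pos >= 45 is 51 -> NB
Op 5: route key 11: smallest pos >= 11 is 23 -> NA
Op 6: route key 54: none >= 54, wrap to smallest pos 23 -> NA
Op 7: route key 57: none >= 57, wrap to smallest pos 23 -> NA
Op 8: add ND@82 -> ring=[23:NA,28:NC,51:NB,82:ND]
Op 9: route key 54: smallest pos >= 54 is 82 -> ND
Op 10: route key 11: smallest pos >= 11 is 23 -> NA
Op 11: add NE@49 -> ring=[23:NA,28:NC,49:NE,51:NB,82:ND]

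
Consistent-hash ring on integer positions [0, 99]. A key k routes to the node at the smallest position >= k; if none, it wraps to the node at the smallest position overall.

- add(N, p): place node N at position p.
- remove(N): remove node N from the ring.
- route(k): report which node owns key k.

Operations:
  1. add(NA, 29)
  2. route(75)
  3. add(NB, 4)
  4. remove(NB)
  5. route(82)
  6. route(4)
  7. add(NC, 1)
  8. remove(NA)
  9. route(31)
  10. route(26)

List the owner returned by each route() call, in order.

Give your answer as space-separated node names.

Answer: NA NA NA NC NC

Derivation:
Op 1: add NA@29 -> ring=[29:NA]
Op 2: route key 75: none >= 75, wrap to smallest pos 29 -> NA
Op 3: add NB@4 -> ring=[4:NB,29:NA]
Op 4: remove NB -> ring=[29:NA]
Op 5: route key 82: none >= 82, wrap to smallest pos 29 -> NA
Op 6: route key 4: smallest pos >= 4 is 29 -> NA
Op 7: add NC@1 -> ring=[1:NC,29:NA]
Op 8: remove NA -> ring=[1:NC]
Op 9: route key 31: none >= 31, wrap to smallest pos 1 -> NC
Op 10: route key 26: none >= 26, wrap to smallest pos 1 -> NC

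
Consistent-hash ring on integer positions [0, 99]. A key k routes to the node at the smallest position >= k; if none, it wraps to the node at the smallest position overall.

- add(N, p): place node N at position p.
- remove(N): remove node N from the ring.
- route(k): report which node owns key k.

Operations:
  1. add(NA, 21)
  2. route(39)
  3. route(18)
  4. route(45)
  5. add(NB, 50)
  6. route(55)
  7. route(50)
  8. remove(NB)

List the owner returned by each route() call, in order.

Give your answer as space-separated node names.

Op 1: add NA@21 -> ring=[21:NA]
Op 2: route key 39: none >= 39, wrap to smallest pos 21 -> NA
Op 3: route key 18: smallest pos >= 18 is 21 -> NA
Op 4: route key 45: none >= 45, wrap to smallest pos 21 -> NA
Op 5: add NB@50 -> ring=[21:NA,50:NB]
Op 6: route key 55: none >= 55, wrap to smallest pos 21 -> NA
Op 7: route key 50: smallest pos >= 50 is 50 -> NB
Op 8: remove NB -> ring=[21:NA]

Answer: NA NA NA NA NB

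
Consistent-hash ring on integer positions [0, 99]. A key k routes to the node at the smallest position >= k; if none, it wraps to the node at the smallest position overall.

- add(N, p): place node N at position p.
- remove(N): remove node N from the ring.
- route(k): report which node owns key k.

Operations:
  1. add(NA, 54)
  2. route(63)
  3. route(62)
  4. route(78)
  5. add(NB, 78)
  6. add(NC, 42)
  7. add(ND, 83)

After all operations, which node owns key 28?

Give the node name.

Answer: NC

Derivation:
Op 1: add NA@54 -> ring=[54:NA]
Op 2: route key 63: none >= 63, wrap to smallest pos 54 -> NA
Op 3: route key 62: none >= 62, wrap to smallest pos 54 -> NA
Op 4: route key 78: none >= 78, wrap to smallest pos 54 -> NA
Op 5: add NB@78 -> ring=[54:NA,78:NB]
Op 6: add NC@42 -> ring=[42:NC,54:NA,78:NB]
Op 7: add ND@83 -> ring=[42:NC,54:NA,78:NB,83:ND]
Final route key 28: smallest pos >= 28 is 42 -> NC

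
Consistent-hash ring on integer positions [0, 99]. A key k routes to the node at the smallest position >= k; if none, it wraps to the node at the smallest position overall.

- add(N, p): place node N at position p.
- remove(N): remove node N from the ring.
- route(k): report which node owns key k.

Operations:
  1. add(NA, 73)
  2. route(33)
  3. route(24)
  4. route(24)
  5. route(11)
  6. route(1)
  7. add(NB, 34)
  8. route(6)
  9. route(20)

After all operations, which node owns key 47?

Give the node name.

Op 1: add NA@73 -> ring=[73:NA]
Op 2: route key 33: smallest pos >= 33 is 73 -> NA
Op 3: route key 24: smallest pos >= 24 is 73 -> NA
Op 4: route key 24: smallest pos >= 24 is 73 -> NA
Op 5: route key 11: smallest pos >= 11 is 73 -> NA
Op 6: route key 1: smallest pos >= 1 is 73 -> NA
Op 7: add NB@34 -> ring=[34:NB,73:NA]
Op 8: route key 6: smallest pos >= 6 is 34 -> NB
Op 9: route key 20: smallest pos >= 20 is 34 -> NB
Final route key 47: smallest pos >= 47 is 73 -> NA

Answer: NA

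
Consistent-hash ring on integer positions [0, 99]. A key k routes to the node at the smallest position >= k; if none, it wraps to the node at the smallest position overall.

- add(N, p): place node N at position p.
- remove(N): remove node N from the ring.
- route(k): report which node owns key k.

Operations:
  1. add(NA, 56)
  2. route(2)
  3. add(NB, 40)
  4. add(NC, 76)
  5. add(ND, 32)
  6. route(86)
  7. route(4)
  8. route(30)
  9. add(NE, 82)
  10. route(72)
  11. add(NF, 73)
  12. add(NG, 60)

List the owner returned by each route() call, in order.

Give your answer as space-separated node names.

Answer: NA ND ND ND NC

Derivation:
Op 1: add NA@56 -> ring=[56:NA]
Op 2: route key 2: smallest pos >= 2 is 56 -> NA
Op 3: add NB@40 -> ring=[40:NB,56:NA]
Op 4: add NC@76 -> ring=[40:NB,56:NA,76:NC]
Op 5: add ND@32 -> ring=[32:ND,40:NB,56:NA,76:NC]
Op 6: route key 86: none >= 86, wrap to smallest pos 32 -> ND
Op 7: route key 4: smallest pos >= 4 is 32 -> ND
Op 8: route key 30: smallest pos >= 30 is 32 -> ND
Op 9: add NE@82 -> ring=[32:ND,40:NB,56:NA,76:NC,82:NE]
Op 10: route key 72: smallest pos >= 72 is 76 -> NC
Op 11: add NF@73 -> ring=[32:ND,40:NB,56:NA,73:NF,76:NC,82:NE]
Op 12: add NG@60 -> ring=[32:ND,40:NB,56:NA,60:NG,73:NF,76:NC,82:NE]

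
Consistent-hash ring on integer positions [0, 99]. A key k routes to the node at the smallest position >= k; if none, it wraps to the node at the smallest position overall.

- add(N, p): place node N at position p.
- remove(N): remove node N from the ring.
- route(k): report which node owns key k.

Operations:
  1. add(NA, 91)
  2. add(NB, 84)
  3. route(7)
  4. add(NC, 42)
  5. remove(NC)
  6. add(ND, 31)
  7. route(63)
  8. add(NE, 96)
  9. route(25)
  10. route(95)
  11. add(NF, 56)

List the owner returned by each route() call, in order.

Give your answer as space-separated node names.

Op 1: add NA@91 -> ring=[91:NA]
Op 2: add NB@84 -> ring=[84:NB,91:NA]
Op 3: route key 7: smallest pos >= 7 is 84 -> NB
Op 4: add NC@42 -> ring=[42:NC,84:NB,91:NA]
Op 5: remove NC -> ring=[84:NB,91:NA]
Op 6: add ND@31 -> ring=[31:ND,84:NB,91:NA]
Op 7: route key 63: smallest pos >= 63 is 84 -> NB
Op 8: add NE@96 -> ring=[31:ND,84:NB,91:NA,96:NE]
Op 9: route key 25: smallest pos >= 25 is 31 -> ND
Op 10: route key 95: smallest pos >= 95 is 96 -> NE
Op 11: add NF@56 -> ring=[31:ND,56:NF,84:NB,91:NA,96:NE]

Answer: NB NB ND NE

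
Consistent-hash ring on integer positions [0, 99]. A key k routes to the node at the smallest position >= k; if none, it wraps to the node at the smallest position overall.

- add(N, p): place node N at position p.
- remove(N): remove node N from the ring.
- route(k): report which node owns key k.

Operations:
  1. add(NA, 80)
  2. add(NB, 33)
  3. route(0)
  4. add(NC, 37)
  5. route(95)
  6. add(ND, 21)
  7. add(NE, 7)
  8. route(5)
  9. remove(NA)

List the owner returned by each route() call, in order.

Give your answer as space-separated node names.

Op 1: add NA@80 -> ring=[80:NA]
Op 2: add NB@33 -> ring=[33:NB,80:NA]
Op 3: route key 0: smallest pos >= 0 is 33 -> NB
Op 4: add NC@37 -> ring=[33:NB,37:NC,80:NA]
Op 5: route key 95: none >= 95, wrap to smallest pos 33 -> NB
Op 6: add ND@21 -> ring=[21:ND,33:NB,37:NC,80:NA]
Op 7: add NE@7 -> ring=[7:NE,21:ND,33:NB,37:NC,80:NA]
Op 8: route key 5: smallest pos >= 5 is 7 -> NE
Op 9: remove NA -> ring=[7:NE,21:ND,33:NB,37:NC]

Answer: NB NB NE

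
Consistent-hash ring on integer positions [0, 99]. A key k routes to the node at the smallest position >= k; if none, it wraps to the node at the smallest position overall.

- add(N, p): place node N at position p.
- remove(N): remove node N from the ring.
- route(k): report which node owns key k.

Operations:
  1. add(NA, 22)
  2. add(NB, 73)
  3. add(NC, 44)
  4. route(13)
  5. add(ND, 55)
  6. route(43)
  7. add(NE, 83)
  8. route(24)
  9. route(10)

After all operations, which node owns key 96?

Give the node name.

Op 1: add NA@22 -> ring=[22:NA]
Op 2: add NB@73 -> ring=[22:NA,73:NB]
Op 3: add NC@44 -> ring=[22:NA,44:NC,73:NB]
Op 4: route key 13: smallest pos >= 13 is 22 -> NA
Op 5: add ND@55 -> ring=[22:NA,44:NC,55:ND,73:NB]
Op 6: route key 43: smallest pos >= 43 is 44 -> NC
Op 7: add NE@83 -> ring=[22:NA,44:NC,55:ND,73:NB,83:NE]
Op 8: route key 24: smallest pos >= 24 is 44 -> NC
Op 9: route key 10: smallest pos >= 10 is 22 -> NA
Final route key 96: none >= 96, wrap to smallest pos 22 -> NA

Answer: NA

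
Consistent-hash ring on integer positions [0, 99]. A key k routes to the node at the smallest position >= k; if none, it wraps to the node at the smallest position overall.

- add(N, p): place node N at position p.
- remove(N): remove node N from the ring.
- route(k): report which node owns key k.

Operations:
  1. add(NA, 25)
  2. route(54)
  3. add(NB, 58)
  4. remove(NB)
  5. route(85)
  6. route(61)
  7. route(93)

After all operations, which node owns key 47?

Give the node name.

Answer: NA

Derivation:
Op 1: add NA@25 -> ring=[25:NA]
Op 2: route key 54: none >= 54, wrap to smallest pos 25 -> NA
Op 3: add NB@58 -> ring=[25:NA,58:NB]
Op 4: remove NB -> ring=[25:NA]
Op 5: route key 85: none >= 85, wrap to smallest pos 25 -> NA
Op 6: route key 61: none >= 61, wrap to smallest pos 25 -> NA
Op 7: route key 93: none >= 93, wrap to smallest pos 25 -> NA
Final route key 47: none >= 47, wrap to smallest pos 25 -> NA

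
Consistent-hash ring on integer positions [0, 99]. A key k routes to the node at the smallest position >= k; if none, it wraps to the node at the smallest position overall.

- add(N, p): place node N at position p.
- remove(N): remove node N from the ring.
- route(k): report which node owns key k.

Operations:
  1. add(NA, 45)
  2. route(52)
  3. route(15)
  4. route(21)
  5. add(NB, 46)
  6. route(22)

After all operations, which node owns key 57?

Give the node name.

Answer: NA

Derivation:
Op 1: add NA@45 -> ring=[45:NA]
Op 2: route key 52: none >= 52, wrap to smallest pos 45 -> NA
Op 3: route key 15: smallest pos >= 15 is 45 -> NA
Op 4: route key 21: smallest pos >= 21 is 45 -> NA
Op 5: add NB@46 -> ring=[45:NA,46:NB]
Op 6: route key 22: smallest pos >= 22 is 45 -> NA
Final route key 57: none >= 57, wrap to smallest pos 45 -> NA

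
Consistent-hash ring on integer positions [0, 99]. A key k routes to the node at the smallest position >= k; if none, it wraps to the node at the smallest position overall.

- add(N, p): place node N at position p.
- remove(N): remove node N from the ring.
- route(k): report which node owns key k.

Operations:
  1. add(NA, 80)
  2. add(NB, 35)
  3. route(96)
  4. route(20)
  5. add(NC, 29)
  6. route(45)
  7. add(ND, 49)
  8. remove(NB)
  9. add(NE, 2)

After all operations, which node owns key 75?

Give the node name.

Answer: NA

Derivation:
Op 1: add NA@80 -> ring=[80:NA]
Op 2: add NB@35 -> ring=[35:NB,80:NA]
Op 3: route key 96: none >= 96, wrap to smallest pos 35 -> NB
Op 4: route key 20: smallest pos >= 20 is 35 -> NB
Op 5: add NC@29 -> ring=[29:NC,35:NB,80:NA]
Op 6: route key 45: smallest pos >= 45 is 80 -> NA
Op 7: add ND@49 -> ring=[29:NC,35:NB,49:ND,80:NA]
Op 8: remove NB -> ring=[29:NC,49:ND,80:NA]
Op 9: add NE@2 -> ring=[2:NE,29:NC,49:ND,80:NA]
Final route key 75: smallest pos >= 75 is 80 -> NA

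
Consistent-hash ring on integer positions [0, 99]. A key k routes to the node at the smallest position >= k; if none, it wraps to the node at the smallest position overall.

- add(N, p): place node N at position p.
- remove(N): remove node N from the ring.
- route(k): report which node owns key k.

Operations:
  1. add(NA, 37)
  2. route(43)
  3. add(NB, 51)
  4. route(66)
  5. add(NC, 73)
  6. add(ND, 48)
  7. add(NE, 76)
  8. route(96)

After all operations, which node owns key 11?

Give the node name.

Op 1: add NA@37 -> ring=[37:NA]
Op 2: route key 43: none >= 43, wrap to smallest pos 37 -> NA
Op 3: add NB@51 -> ring=[37:NA,51:NB]
Op 4: route key 66: none >= 66, wrap to smallest pos 37 -> NA
Op 5: add NC@73 -> ring=[37:NA,51:NB,73:NC]
Op 6: add ND@48 -> ring=[37:NA,48:ND,51:NB,73:NC]
Op 7: add NE@76 -> ring=[37:NA,48:ND,51:NB,73:NC,76:NE]
Op 8: route key 96: none >= 96, wrap to smallest pos 37 -> NA
Final route key 11: smallest pos >= 11 is 37 -> NA

Answer: NA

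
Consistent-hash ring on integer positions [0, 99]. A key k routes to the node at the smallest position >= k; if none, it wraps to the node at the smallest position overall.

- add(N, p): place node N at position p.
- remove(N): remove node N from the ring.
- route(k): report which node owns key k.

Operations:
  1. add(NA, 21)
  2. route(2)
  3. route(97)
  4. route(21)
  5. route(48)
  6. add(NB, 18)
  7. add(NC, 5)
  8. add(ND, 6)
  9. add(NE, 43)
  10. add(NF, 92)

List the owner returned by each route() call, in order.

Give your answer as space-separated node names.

Op 1: add NA@21 -> ring=[21:NA]
Op 2: route key 2: smallest pos >= 2 is 21 -> NA
Op 3: route key 97: none >= 97, wrap to smallest pos 21 -> NA
Op 4: route key 21: smallest pos >= 21 is 21 -> NA
Op 5: route key 48: none >= 48, wrap to smallest pos 21 -> NA
Op 6: add NB@18 -> ring=[18:NB,21:NA]
Op 7: add NC@5 -> ring=[5:NC,18:NB,21:NA]
Op 8: add ND@6 -> ring=[5:NC,6:ND,18:NB,21:NA]
Op 9: add NE@43 -> ring=[5:NC,6:ND,18:NB,21:NA,43:NE]
Op 10: add NF@92 -> ring=[5:NC,6:ND,18:NB,21:NA,43:NE,92:NF]

Answer: NA NA NA NA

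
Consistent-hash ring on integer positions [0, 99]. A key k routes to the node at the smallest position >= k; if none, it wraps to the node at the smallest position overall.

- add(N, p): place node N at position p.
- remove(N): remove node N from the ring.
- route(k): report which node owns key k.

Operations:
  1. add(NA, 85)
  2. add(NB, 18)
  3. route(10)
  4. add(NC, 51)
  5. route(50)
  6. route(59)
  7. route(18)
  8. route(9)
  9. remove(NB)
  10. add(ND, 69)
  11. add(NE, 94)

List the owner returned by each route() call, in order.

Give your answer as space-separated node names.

Op 1: add NA@85 -> ring=[85:NA]
Op 2: add NB@18 -> ring=[18:NB,85:NA]
Op 3: route key 10: smallest pos >= 10 is 18 -> NB
Op 4: add NC@51 -> ring=[18:NB,51:NC,85:NA]
Op 5: route key 50: smallest pos >= 50 is 51 -> NC
Op 6: route key 59: smallest pos >= 59 is 85 -> NA
Op 7: route key 18: smallest pos >= 18 is 18 -> NB
Op 8: route key 9: smallest pos >= 9 is 18 -> NB
Op 9: remove NB -> ring=[51:NC,85:NA]
Op 10: add ND@69 -> ring=[51:NC,69:ND,85:NA]
Op 11: add NE@94 -> ring=[51:NC,69:ND,85:NA,94:NE]

Answer: NB NC NA NB NB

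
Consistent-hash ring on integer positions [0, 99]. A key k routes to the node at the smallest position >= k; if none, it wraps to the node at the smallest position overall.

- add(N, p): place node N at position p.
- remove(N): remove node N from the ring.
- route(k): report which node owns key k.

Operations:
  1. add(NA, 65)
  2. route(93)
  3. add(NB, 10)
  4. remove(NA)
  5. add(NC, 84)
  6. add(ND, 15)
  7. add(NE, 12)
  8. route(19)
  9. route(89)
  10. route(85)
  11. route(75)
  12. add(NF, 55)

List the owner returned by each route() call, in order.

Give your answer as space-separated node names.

Answer: NA NC NB NB NC

Derivation:
Op 1: add NA@65 -> ring=[65:NA]
Op 2: route key 93: none >= 93, wrap to smallest pos 65 -> NA
Op 3: add NB@10 -> ring=[10:NB,65:NA]
Op 4: remove NA -> ring=[10:NB]
Op 5: add NC@84 -> ring=[10:NB,84:NC]
Op 6: add ND@15 -> ring=[10:NB,15:ND,84:NC]
Op 7: add NE@12 -> ring=[10:NB,12:NE,15:ND,84:NC]
Op 8: route key 19: smallest pos >= 19 is 84 -> NC
Op 9: route key 89: none >= 89, wrap to smallest pos 10 -> NB
Op 10: route key 85: none >= 85, wrap to smallest pos 10 -> NB
Op 11: route key 75: smallest pos >= 75 is 84 -> NC
Op 12: add NF@55 -> ring=[10:NB,12:NE,15:ND,55:NF,84:NC]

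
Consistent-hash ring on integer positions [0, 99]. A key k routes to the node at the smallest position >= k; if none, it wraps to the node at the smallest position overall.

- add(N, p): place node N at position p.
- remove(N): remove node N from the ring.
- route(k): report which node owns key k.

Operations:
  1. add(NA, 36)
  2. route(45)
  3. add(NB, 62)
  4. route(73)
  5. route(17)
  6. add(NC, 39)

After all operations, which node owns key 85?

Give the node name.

Op 1: add NA@36 -> ring=[36:NA]
Op 2: route key 45: none >= 45, wrap to smallest pos 36 -> NA
Op 3: add NB@62 -> ring=[36:NA,62:NB]
Op 4: route key 73: none >= 73, wrap to smallest pos 36 -> NA
Op 5: route key 17: smallest pos >= 17 is 36 -> NA
Op 6: add NC@39 -> ring=[36:NA,39:NC,62:NB]
Final route key 85: none >= 85, wrap to smallest pos 36 -> NA

Answer: NA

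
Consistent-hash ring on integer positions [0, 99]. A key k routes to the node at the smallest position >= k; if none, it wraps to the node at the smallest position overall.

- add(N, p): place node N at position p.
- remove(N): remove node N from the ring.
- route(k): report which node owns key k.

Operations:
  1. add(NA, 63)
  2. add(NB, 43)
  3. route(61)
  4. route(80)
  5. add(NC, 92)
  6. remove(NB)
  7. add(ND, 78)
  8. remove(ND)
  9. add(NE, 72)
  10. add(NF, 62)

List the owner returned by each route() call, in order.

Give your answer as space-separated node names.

Answer: NA NB

Derivation:
Op 1: add NA@63 -> ring=[63:NA]
Op 2: add NB@43 -> ring=[43:NB,63:NA]
Op 3: route key 61: smallest pos >= 61 is 63 -> NA
Op 4: route key 80: none >= 80, wrap to smallest pos 43 -> NB
Op 5: add NC@92 -> ring=[43:NB,63:NA,92:NC]
Op 6: remove NB -> ring=[63:NA,92:NC]
Op 7: add ND@78 -> ring=[63:NA,78:ND,92:NC]
Op 8: remove ND -> ring=[63:NA,92:NC]
Op 9: add NE@72 -> ring=[63:NA,72:NE,92:NC]
Op 10: add NF@62 -> ring=[62:NF,63:NA,72:NE,92:NC]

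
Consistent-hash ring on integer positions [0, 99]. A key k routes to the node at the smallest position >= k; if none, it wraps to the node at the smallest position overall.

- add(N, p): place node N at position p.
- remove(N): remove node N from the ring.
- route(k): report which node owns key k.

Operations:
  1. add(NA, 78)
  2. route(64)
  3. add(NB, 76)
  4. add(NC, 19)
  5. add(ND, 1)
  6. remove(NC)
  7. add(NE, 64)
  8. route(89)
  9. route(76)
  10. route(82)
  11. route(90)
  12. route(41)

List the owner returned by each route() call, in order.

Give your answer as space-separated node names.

Op 1: add NA@78 -> ring=[78:NA]
Op 2: route key 64: smallest pos >= 64 is 78 -> NA
Op 3: add NB@76 -> ring=[76:NB,78:NA]
Op 4: add NC@19 -> ring=[19:NC,76:NB,78:NA]
Op 5: add ND@1 -> ring=[1:ND,19:NC,76:NB,78:NA]
Op 6: remove NC -> ring=[1:ND,76:NB,78:NA]
Op 7: add NE@64 -> ring=[1:ND,64:NE,76:NB,78:NA]
Op 8: route key 89: none >= 89, wrap to smallest pos 1 -> ND
Op 9: route key 76: smallest pos >= 76 is 76 -> NB
Op 10: route key 82: none >= 82, wrap to smallest pos 1 -> ND
Op 11: route key 90: none >= 90, wrap to smallest pos 1 -> ND
Op 12: route key 41: smallest pos >= 41 is 64 -> NE

Answer: NA ND NB ND ND NE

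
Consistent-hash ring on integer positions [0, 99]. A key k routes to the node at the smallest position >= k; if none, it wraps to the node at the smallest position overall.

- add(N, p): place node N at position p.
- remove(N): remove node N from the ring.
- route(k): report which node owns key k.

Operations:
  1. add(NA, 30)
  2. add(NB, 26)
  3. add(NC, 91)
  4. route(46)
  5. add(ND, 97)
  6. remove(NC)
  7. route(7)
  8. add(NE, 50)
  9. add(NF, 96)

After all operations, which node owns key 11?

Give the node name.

Op 1: add NA@30 -> ring=[30:NA]
Op 2: add NB@26 -> ring=[26:NB,30:NA]
Op 3: add NC@91 -> ring=[26:NB,30:NA,91:NC]
Op 4: route key 46: smallest pos >= 46 is 91 -> NC
Op 5: add ND@97 -> ring=[26:NB,30:NA,91:NC,97:ND]
Op 6: remove NC -> ring=[26:NB,30:NA,97:ND]
Op 7: route key 7: smallest pos >= 7 is 26 -> NB
Op 8: add NE@50 -> ring=[26:NB,30:NA,50:NE,97:ND]
Op 9: add NF@96 -> ring=[26:NB,30:NA,50:NE,96:NF,97:ND]
Final route key 11: smallest pos >= 11 is 26 -> NB

Answer: NB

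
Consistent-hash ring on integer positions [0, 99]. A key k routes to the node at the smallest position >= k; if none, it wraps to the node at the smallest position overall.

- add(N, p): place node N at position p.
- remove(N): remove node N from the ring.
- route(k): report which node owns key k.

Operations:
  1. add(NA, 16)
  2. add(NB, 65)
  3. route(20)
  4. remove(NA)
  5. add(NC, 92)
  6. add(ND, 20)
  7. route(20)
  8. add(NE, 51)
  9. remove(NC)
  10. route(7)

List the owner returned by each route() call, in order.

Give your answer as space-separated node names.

Op 1: add NA@16 -> ring=[16:NA]
Op 2: add NB@65 -> ring=[16:NA,65:NB]
Op 3: route key 20: smallest pos >= 20 is 65 -> NB
Op 4: remove NA -> ring=[65:NB]
Op 5: add NC@92 -> ring=[65:NB,92:NC]
Op 6: add ND@20 -> ring=[20:ND,65:NB,92:NC]
Op 7: route key 20: smallest pos >= 20 is 20 -> ND
Op 8: add NE@51 -> ring=[20:ND,51:NE,65:NB,92:NC]
Op 9: remove NC -> ring=[20:ND,51:NE,65:NB]
Op 10: route key 7: smallest pos >= 7 is 20 -> ND

Answer: NB ND ND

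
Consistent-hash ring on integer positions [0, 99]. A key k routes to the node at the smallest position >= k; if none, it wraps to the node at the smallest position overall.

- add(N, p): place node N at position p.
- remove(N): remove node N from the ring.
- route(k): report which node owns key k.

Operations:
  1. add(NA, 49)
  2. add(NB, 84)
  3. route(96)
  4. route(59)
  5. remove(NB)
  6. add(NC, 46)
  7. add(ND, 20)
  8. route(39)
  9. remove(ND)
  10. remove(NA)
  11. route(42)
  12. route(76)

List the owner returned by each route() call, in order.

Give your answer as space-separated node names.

Answer: NA NB NC NC NC

Derivation:
Op 1: add NA@49 -> ring=[49:NA]
Op 2: add NB@84 -> ring=[49:NA,84:NB]
Op 3: route key 96: none >= 96, wrap to smallest pos 49 -> NA
Op 4: route key 59: smallest pos >= 59 is 84 -> NB
Op 5: remove NB -> ring=[49:NA]
Op 6: add NC@46 -> ring=[46:NC,49:NA]
Op 7: add ND@20 -> ring=[20:ND,46:NC,49:NA]
Op 8: route key 39: smallest pos >= 39 is 46 -> NC
Op 9: remove ND -> ring=[46:NC,49:NA]
Op 10: remove NA -> ring=[46:NC]
Op 11: route key 42: smallest pos >= 42 is 46 -> NC
Op 12: route key 76: none >= 76, wrap to smallest pos 46 -> NC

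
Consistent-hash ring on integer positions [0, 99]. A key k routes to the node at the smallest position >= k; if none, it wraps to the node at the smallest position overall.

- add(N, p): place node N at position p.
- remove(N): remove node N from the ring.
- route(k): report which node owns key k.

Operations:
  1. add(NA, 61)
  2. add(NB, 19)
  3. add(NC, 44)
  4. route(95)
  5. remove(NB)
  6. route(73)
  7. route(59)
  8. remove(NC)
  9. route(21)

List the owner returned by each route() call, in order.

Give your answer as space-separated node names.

Answer: NB NC NA NA

Derivation:
Op 1: add NA@61 -> ring=[61:NA]
Op 2: add NB@19 -> ring=[19:NB,61:NA]
Op 3: add NC@44 -> ring=[19:NB,44:NC,61:NA]
Op 4: route key 95: none >= 95, wrap to smallest pos 19 -> NB
Op 5: remove NB -> ring=[44:NC,61:NA]
Op 6: route key 73: none >= 73, wrap to smallest pos 44 -> NC
Op 7: route key 59: smallest pos >= 59 is 61 -> NA
Op 8: remove NC -> ring=[61:NA]
Op 9: route key 21: smallest pos >= 21 is 61 -> NA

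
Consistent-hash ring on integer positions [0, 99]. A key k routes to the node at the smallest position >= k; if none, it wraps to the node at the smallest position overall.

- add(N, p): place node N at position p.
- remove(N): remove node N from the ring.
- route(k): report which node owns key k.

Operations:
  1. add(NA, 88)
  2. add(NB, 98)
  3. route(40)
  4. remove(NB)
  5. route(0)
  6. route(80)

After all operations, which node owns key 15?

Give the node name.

Op 1: add NA@88 -> ring=[88:NA]
Op 2: add NB@98 -> ring=[88:NA,98:NB]
Op 3: route key 40: smallest pos >= 40 is 88 -> NA
Op 4: remove NB -> ring=[88:NA]
Op 5: route key 0: smallest pos >= 0 is 88 -> NA
Op 6: route key 80: smallest pos >= 80 is 88 -> NA
Final route key 15: smallest pos >= 15 is 88 -> NA

Answer: NA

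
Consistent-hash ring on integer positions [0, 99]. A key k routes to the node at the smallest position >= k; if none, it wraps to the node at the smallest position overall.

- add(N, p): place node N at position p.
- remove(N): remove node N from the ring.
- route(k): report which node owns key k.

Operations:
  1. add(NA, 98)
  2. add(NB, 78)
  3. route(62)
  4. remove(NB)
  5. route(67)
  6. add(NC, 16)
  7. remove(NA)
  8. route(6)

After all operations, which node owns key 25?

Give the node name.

Op 1: add NA@98 -> ring=[98:NA]
Op 2: add NB@78 -> ring=[78:NB,98:NA]
Op 3: route key 62: smallest pos >= 62 is 78 -> NB
Op 4: remove NB -> ring=[98:NA]
Op 5: route key 67: smallest pos >= 67 is 98 -> NA
Op 6: add NC@16 -> ring=[16:NC,98:NA]
Op 7: remove NA -> ring=[16:NC]
Op 8: route key 6: smallest pos >= 6 is 16 -> NC
Final route key 25: none >= 25, wrap to smallest pos 16 -> NC

Answer: NC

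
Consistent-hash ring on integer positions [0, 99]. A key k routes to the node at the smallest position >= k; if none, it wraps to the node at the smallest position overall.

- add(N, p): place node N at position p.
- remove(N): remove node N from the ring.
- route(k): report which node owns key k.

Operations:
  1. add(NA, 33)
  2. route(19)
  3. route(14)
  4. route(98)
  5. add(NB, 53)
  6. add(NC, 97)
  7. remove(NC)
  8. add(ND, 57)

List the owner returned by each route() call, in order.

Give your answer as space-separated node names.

Op 1: add NA@33 -> ring=[33:NA]
Op 2: route key 19: smallest pos >= 19 is 33 -> NA
Op 3: route key 14: smallest pos >= 14 is 33 -> NA
Op 4: route key 98: none >= 98, wrap to smallest pos 33 -> NA
Op 5: add NB@53 -> ring=[33:NA,53:NB]
Op 6: add NC@97 -> ring=[33:NA,53:NB,97:NC]
Op 7: remove NC -> ring=[33:NA,53:NB]
Op 8: add ND@57 -> ring=[33:NA,53:NB,57:ND]

Answer: NA NA NA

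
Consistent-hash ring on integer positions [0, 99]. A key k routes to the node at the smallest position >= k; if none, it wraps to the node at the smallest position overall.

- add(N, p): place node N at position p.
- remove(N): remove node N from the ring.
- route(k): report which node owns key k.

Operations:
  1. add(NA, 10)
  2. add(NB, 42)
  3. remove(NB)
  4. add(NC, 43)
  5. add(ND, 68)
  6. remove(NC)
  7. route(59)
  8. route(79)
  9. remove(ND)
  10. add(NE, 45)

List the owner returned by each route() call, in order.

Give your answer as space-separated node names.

Op 1: add NA@10 -> ring=[10:NA]
Op 2: add NB@42 -> ring=[10:NA,42:NB]
Op 3: remove NB -> ring=[10:NA]
Op 4: add NC@43 -> ring=[10:NA,43:NC]
Op 5: add ND@68 -> ring=[10:NA,43:NC,68:ND]
Op 6: remove NC -> ring=[10:NA,68:ND]
Op 7: route key 59: smallest pos >= 59 is 68 -> ND
Op 8: route key 79: none >= 79, wrap to smallest pos 10 -> NA
Op 9: remove ND -> ring=[10:NA]
Op 10: add NE@45 -> ring=[10:NA,45:NE]

Answer: ND NA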